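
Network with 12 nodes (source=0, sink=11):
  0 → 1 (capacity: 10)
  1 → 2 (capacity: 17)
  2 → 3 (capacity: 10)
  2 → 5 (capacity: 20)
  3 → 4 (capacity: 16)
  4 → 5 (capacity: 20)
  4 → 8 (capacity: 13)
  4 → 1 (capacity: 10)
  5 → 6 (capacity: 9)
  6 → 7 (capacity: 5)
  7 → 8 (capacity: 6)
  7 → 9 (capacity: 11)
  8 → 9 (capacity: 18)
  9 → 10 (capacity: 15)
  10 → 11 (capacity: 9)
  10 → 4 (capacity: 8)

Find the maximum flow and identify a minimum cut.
Max flow = 9, Min cut edges: (10,11)

Maximum flow: 9
Minimum cut: (10,11)
Partition: S = [0, 1, 2, 3, 4, 5, 6, 7, 8, 9, 10], T = [11]

Max-flow min-cut theorem verified: both equal 9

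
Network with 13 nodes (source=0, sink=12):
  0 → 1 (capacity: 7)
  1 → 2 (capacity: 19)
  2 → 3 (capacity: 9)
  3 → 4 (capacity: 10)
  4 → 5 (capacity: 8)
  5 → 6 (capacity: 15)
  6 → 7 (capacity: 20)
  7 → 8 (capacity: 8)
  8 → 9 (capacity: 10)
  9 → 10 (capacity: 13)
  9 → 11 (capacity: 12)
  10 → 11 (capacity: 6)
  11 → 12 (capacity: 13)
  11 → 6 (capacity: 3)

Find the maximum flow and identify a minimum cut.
Max flow = 7, Min cut edges: (0,1)

Maximum flow: 7
Minimum cut: (0,1)
Partition: S = [0], T = [1, 2, 3, 4, 5, 6, 7, 8, 9, 10, 11, 12]

Max-flow min-cut theorem verified: both equal 7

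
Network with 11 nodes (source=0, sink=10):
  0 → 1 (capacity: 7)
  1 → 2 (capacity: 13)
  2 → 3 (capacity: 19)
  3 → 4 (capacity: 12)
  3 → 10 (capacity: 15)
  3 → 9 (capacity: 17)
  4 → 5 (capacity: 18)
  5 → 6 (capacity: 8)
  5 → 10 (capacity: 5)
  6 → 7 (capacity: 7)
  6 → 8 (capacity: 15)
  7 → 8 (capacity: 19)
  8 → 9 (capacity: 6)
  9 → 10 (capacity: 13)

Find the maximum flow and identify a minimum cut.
Max flow = 7, Min cut edges: (0,1)

Maximum flow: 7
Minimum cut: (0,1)
Partition: S = [0], T = [1, 2, 3, 4, 5, 6, 7, 8, 9, 10]

Max-flow min-cut theorem verified: both equal 7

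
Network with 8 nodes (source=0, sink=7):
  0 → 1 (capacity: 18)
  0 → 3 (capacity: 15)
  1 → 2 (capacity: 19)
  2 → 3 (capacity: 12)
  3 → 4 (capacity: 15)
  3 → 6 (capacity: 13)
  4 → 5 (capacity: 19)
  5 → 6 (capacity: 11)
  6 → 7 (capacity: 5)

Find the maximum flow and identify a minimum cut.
Max flow = 5, Min cut edges: (6,7)

Maximum flow: 5
Minimum cut: (6,7)
Partition: S = [0, 1, 2, 3, 4, 5, 6], T = [7]

Max-flow min-cut theorem verified: both equal 5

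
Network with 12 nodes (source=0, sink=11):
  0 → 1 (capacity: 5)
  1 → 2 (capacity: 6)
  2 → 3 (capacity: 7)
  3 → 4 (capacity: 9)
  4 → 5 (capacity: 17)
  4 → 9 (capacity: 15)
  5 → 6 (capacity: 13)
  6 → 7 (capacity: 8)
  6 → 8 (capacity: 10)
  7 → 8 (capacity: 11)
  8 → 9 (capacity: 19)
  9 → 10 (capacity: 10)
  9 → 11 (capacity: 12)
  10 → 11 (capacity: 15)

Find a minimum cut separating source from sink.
Min cut value = 5, edges: (0,1)

Min cut value: 5
Partition: S = [0], T = [1, 2, 3, 4, 5, 6, 7, 8, 9, 10, 11]
Cut edges: (0,1)

By max-flow min-cut theorem, max flow = min cut = 5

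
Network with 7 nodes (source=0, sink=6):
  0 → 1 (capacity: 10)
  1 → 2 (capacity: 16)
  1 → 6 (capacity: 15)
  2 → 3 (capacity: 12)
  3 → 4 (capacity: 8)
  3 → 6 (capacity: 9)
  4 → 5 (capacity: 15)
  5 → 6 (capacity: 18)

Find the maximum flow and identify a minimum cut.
Max flow = 10, Min cut edges: (0,1)

Maximum flow: 10
Minimum cut: (0,1)
Partition: S = [0], T = [1, 2, 3, 4, 5, 6]

Max-flow min-cut theorem verified: both equal 10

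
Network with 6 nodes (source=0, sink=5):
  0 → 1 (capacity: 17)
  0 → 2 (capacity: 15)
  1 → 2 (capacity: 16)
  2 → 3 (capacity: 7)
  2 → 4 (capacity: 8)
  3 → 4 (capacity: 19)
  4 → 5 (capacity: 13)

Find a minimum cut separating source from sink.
Min cut value = 13, edges: (4,5)

Min cut value: 13
Partition: S = [0, 1, 2, 3, 4], T = [5]
Cut edges: (4,5)

By max-flow min-cut theorem, max flow = min cut = 13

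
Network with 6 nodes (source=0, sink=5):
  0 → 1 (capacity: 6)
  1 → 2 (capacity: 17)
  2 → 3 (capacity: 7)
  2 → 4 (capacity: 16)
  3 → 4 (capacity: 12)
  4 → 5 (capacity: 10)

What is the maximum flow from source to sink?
Maximum flow = 6

Max flow: 6

Flow assignment:
  0 → 1: 6/6
  1 → 2: 6/17
  2 → 4: 6/16
  4 → 5: 6/10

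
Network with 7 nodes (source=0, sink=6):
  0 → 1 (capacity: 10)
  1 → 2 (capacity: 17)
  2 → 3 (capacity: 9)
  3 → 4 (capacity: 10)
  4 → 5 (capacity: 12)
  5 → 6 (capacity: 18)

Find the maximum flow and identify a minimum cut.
Max flow = 9, Min cut edges: (2,3)

Maximum flow: 9
Minimum cut: (2,3)
Partition: S = [0, 1, 2], T = [3, 4, 5, 6]

Max-flow min-cut theorem verified: both equal 9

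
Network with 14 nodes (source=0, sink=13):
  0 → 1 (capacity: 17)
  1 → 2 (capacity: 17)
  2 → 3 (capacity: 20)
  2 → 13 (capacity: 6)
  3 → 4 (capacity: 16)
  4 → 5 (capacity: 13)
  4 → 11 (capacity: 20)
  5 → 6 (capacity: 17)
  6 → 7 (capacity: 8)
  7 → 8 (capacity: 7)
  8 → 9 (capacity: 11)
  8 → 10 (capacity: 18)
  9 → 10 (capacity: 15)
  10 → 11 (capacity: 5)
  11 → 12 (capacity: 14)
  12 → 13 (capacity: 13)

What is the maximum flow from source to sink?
Maximum flow = 17

Max flow: 17

Flow assignment:
  0 → 1: 17/17
  1 → 2: 17/17
  2 → 3: 11/20
  2 → 13: 6/6
  3 → 4: 11/16
  4 → 11: 11/20
  11 → 12: 11/14
  12 → 13: 11/13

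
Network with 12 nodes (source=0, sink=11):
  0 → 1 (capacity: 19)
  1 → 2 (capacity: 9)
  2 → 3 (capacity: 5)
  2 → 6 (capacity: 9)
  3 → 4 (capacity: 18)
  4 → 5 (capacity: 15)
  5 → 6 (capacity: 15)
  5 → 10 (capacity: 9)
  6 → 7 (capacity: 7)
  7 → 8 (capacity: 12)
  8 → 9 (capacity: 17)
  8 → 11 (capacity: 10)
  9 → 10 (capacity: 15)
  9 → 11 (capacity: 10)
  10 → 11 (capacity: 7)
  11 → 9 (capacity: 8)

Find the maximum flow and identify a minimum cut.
Max flow = 9, Min cut edges: (1,2)

Maximum flow: 9
Minimum cut: (1,2)
Partition: S = [0, 1], T = [2, 3, 4, 5, 6, 7, 8, 9, 10, 11]

Max-flow min-cut theorem verified: both equal 9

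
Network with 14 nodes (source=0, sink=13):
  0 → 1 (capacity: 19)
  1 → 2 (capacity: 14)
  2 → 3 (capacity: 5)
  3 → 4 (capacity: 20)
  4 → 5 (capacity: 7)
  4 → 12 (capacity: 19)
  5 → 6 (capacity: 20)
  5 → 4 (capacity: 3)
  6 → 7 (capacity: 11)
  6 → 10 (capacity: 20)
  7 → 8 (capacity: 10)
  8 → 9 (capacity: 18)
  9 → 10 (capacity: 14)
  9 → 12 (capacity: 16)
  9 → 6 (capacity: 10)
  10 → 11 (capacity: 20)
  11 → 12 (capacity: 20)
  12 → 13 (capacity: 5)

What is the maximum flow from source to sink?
Maximum flow = 5

Max flow: 5

Flow assignment:
  0 → 1: 5/19
  1 → 2: 5/14
  2 → 3: 5/5
  3 → 4: 5/20
  4 → 12: 5/19
  12 → 13: 5/5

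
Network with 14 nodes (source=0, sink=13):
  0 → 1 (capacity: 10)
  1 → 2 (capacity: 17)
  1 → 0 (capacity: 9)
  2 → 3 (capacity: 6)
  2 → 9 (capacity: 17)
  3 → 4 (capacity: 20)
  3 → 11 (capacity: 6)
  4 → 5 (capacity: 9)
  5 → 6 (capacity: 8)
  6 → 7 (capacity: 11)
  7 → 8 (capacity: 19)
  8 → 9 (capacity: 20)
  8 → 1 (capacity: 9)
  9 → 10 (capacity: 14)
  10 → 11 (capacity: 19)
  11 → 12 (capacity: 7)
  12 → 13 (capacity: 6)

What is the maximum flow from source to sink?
Maximum flow = 6

Max flow: 6

Flow assignment:
  0 → 1: 6/10
  1 → 2: 6/17
  2 → 3: 2/6
  2 → 9: 4/17
  3 → 11: 2/6
  9 → 10: 4/14
  10 → 11: 4/19
  11 → 12: 6/7
  12 → 13: 6/6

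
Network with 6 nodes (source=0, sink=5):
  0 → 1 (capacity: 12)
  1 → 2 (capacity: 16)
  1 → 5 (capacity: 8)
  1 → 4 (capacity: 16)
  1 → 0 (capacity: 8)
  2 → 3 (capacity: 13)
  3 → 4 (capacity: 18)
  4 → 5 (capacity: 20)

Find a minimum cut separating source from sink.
Min cut value = 12, edges: (0,1)

Min cut value: 12
Partition: S = [0], T = [1, 2, 3, 4, 5]
Cut edges: (0,1)

By max-flow min-cut theorem, max flow = min cut = 12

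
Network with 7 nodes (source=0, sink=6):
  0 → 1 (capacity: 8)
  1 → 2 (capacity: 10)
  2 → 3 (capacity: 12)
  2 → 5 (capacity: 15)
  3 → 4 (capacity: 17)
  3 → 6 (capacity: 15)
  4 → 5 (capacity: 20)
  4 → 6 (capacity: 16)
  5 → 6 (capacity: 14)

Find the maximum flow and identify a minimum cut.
Max flow = 8, Min cut edges: (0,1)

Maximum flow: 8
Minimum cut: (0,1)
Partition: S = [0], T = [1, 2, 3, 4, 5, 6]

Max-flow min-cut theorem verified: both equal 8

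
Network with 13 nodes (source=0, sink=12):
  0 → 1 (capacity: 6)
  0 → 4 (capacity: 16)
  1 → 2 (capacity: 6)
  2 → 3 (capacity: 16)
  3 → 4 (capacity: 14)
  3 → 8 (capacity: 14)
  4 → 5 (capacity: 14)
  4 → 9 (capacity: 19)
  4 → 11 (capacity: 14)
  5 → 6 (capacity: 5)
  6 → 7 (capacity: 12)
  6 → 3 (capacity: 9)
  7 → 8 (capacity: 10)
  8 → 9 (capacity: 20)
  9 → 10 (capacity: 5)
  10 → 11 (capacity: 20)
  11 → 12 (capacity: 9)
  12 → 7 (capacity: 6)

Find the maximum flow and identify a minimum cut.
Max flow = 9, Min cut edges: (11,12)

Maximum flow: 9
Minimum cut: (11,12)
Partition: S = [0, 1, 2, 3, 4, 5, 6, 7, 8, 9, 10, 11], T = [12]

Max-flow min-cut theorem verified: both equal 9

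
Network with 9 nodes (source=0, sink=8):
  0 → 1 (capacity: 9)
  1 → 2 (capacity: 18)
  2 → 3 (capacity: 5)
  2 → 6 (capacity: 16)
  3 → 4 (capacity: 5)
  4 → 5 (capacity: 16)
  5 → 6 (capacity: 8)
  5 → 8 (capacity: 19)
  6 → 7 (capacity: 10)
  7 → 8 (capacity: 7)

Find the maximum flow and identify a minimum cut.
Max flow = 9, Min cut edges: (0,1)

Maximum flow: 9
Minimum cut: (0,1)
Partition: S = [0], T = [1, 2, 3, 4, 5, 6, 7, 8]

Max-flow min-cut theorem verified: both equal 9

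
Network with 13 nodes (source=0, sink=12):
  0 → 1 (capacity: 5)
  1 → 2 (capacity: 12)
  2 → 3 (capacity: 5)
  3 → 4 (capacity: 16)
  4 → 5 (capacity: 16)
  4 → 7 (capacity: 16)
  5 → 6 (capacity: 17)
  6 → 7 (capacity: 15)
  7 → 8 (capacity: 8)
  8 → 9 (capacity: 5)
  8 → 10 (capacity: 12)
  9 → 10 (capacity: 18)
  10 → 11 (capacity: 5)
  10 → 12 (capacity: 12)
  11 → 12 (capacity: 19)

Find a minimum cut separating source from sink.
Min cut value = 5, edges: (2,3)

Min cut value: 5
Partition: S = [0, 1, 2], T = [3, 4, 5, 6, 7, 8, 9, 10, 11, 12]
Cut edges: (2,3)

By max-flow min-cut theorem, max flow = min cut = 5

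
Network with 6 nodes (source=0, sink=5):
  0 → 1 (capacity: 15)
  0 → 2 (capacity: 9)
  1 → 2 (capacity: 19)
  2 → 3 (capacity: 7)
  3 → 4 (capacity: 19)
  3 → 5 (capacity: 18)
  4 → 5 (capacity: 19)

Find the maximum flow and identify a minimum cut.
Max flow = 7, Min cut edges: (2,3)

Maximum flow: 7
Minimum cut: (2,3)
Partition: S = [0, 1, 2], T = [3, 4, 5]

Max-flow min-cut theorem verified: both equal 7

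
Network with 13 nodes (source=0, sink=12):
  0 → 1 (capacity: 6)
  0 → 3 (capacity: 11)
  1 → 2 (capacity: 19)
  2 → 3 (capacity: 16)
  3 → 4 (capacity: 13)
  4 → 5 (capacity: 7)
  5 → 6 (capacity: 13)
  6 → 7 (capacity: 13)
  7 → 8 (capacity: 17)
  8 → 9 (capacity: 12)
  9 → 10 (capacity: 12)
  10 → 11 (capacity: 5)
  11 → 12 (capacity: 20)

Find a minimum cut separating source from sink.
Min cut value = 5, edges: (10,11)

Min cut value: 5
Partition: S = [0, 1, 2, 3, 4, 5, 6, 7, 8, 9, 10], T = [11, 12]
Cut edges: (10,11)

By max-flow min-cut theorem, max flow = min cut = 5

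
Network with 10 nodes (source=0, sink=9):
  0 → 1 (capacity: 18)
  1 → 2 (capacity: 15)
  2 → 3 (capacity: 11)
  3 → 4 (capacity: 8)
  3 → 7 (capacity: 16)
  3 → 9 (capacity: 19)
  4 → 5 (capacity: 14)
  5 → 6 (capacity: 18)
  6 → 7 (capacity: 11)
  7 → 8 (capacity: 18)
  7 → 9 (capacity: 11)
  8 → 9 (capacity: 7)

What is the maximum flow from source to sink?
Maximum flow = 11

Max flow: 11

Flow assignment:
  0 → 1: 11/18
  1 → 2: 11/15
  2 → 3: 11/11
  3 → 9: 11/19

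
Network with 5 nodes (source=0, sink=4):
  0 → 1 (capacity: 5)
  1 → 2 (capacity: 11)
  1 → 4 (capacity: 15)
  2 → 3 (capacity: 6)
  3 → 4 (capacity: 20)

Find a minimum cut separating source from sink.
Min cut value = 5, edges: (0,1)

Min cut value: 5
Partition: S = [0], T = [1, 2, 3, 4]
Cut edges: (0,1)

By max-flow min-cut theorem, max flow = min cut = 5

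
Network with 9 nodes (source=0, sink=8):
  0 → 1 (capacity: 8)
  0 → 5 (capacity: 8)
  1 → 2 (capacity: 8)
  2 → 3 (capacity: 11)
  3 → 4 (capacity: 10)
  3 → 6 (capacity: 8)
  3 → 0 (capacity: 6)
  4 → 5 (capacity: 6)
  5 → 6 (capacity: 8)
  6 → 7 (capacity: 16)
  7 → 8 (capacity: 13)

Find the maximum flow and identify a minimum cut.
Max flow = 13, Min cut edges: (7,8)

Maximum flow: 13
Minimum cut: (7,8)
Partition: S = [0, 1, 2, 3, 4, 5, 6, 7], T = [8]

Max-flow min-cut theorem verified: both equal 13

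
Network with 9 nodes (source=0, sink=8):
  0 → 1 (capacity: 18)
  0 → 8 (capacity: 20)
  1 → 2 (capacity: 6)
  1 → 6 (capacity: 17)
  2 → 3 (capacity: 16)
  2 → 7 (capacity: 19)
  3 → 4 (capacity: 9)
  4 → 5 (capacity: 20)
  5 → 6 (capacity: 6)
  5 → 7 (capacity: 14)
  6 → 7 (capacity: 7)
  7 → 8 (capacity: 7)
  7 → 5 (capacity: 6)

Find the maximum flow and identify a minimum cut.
Max flow = 27, Min cut edges: (0,8), (7,8)

Maximum flow: 27
Minimum cut: (0,8), (7,8)
Partition: S = [0, 1, 2, 3, 4, 5, 6, 7], T = [8]

Max-flow min-cut theorem verified: both equal 27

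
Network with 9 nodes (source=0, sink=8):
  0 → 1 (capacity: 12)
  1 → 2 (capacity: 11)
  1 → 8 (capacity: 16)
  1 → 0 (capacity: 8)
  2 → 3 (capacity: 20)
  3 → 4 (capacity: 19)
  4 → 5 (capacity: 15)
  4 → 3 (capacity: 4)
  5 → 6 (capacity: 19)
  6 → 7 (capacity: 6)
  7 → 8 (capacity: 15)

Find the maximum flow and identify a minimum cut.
Max flow = 12, Min cut edges: (0,1)

Maximum flow: 12
Minimum cut: (0,1)
Partition: S = [0], T = [1, 2, 3, 4, 5, 6, 7, 8]

Max-flow min-cut theorem verified: both equal 12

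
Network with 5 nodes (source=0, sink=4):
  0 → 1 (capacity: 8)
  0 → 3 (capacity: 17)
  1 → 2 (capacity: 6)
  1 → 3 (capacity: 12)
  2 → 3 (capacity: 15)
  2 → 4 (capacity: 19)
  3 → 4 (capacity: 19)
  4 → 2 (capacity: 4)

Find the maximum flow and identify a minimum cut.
Max flow = 25, Min cut edges: (1,2), (3,4)

Maximum flow: 25
Minimum cut: (1,2), (3,4)
Partition: S = [0, 1, 3], T = [2, 4]

Max-flow min-cut theorem verified: both equal 25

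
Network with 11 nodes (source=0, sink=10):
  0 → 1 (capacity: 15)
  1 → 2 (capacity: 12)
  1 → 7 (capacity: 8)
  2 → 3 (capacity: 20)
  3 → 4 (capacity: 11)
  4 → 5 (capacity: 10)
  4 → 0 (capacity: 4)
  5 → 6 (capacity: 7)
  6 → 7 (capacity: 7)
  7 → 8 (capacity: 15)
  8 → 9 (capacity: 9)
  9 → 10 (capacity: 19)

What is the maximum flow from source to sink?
Maximum flow = 9

Max flow: 9

Flow assignment:
  0 → 1: 9/15
  1 → 2: 7/12
  1 → 7: 2/8
  2 → 3: 7/20
  3 → 4: 7/11
  4 → 5: 7/10
  5 → 6: 7/7
  6 → 7: 7/7
  7 → 8: 9/15
  8 → 9: 9/9
  9 → 10: 9/19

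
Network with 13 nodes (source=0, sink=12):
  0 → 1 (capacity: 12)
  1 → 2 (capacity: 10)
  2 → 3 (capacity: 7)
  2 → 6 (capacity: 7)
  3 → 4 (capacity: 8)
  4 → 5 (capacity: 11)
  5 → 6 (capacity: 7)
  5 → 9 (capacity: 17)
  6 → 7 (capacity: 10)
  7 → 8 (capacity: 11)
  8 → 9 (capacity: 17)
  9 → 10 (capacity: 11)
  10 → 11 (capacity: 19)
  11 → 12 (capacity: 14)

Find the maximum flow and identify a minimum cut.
Max flow = 10, Min cut edges: (1,2)

Maximum flow: 10
Minimum cut: (1,2)
Partition: S = [0, 1], T = [2, 3, 4, 5, 6, 7, 8, 9, 10, 11, 12]

Max-flow min-cut theorem verified: both equal 10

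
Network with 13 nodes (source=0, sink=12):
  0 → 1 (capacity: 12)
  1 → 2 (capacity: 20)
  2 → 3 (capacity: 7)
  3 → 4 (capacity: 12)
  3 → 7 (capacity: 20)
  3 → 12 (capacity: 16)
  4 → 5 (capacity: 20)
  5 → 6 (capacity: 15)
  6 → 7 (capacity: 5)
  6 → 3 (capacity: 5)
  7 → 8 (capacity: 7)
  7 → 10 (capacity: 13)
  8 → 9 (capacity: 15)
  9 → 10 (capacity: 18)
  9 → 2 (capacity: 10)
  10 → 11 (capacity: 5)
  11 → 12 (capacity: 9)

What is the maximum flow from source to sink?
Maximum flow = 7

Max flow: 7

Flow assignment:
  0 → 1: 7/12
  1 → 2: 7/20
  2 → 3: 7/7
  3 → 12: 7/16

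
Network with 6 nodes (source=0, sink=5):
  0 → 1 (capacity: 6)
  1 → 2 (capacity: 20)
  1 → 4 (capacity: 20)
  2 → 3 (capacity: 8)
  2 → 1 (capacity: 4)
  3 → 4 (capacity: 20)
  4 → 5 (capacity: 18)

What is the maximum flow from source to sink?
Maximum flow = 6

Max flow: 6

Flow assignment:
  0 → 1: 6/6
  1 → 4: 6/20
  4 → 5: 6/18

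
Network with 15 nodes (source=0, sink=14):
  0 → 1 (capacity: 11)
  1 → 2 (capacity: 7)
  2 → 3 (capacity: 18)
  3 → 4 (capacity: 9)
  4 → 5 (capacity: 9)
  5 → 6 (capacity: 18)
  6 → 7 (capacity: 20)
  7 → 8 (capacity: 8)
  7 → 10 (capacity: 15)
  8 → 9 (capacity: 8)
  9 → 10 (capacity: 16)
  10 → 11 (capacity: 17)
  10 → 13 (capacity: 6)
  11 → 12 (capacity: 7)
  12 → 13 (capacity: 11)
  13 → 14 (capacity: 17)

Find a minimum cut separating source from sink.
Min cut value = 7, edges: (1,2)

Min cut value: 7
Partition: S = [0, 1], T = [2, 3, 4, 5, 6, 7, 8, 9, 10, 11, 12, 13, 14]
Cut edges: (1,2)

By max-flow min-cut theorem, max flow = min cut = 7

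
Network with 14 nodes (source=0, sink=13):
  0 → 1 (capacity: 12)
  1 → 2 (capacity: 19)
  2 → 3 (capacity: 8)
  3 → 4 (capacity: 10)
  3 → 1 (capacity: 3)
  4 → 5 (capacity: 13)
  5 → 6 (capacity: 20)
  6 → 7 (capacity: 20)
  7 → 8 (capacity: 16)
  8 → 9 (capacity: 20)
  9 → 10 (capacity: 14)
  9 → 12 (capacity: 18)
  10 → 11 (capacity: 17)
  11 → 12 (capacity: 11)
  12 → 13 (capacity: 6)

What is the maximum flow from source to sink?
Maximum flow = 6

Max flow: 6

Flow assignment:
  0 → 1: 6/12
  1 → 2: 8/19
  2 → 3: 8/8
  3 → 4: 6/10
  3 → 1: 2/3
  4 → 5: 6/13
  5 → 6: 6/20
  6 → 7: 6/20
  7 → 8: 6/16
  8 → 9: 6/20
  9 → 12: 6/18
  12 → 13: 6/6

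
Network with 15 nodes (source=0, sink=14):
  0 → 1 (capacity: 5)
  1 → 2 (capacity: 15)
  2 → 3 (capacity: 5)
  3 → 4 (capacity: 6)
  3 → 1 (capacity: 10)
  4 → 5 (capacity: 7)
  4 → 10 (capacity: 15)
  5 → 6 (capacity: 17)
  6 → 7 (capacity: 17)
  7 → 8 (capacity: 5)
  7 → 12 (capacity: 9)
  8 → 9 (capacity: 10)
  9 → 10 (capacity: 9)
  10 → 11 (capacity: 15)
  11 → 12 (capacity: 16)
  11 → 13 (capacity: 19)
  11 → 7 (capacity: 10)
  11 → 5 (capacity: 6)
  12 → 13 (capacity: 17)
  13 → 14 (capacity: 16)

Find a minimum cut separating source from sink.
Min cut value = 5, edges: (2,3)

Min cut value: 5
Partition: S = [0, 1, 2], T = [3, 4, 5, 6, 7, 8, 9, 10, 11, 12, 13, 14]
Cut edges: (2,3)

By max-flow min-cut theorem, max flow = min cut = 5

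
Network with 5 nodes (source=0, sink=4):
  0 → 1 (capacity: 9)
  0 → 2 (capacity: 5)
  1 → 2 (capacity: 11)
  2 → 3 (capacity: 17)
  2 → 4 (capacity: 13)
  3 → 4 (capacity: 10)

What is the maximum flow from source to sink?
Maximum flow = 14

Max flow: 14

Flow assignment:
  0 → 1: 9/9
  0 → 2: 5/5
  1 → 2: 9/11
  2 → 3: 1/17
  2 → 4: 13/13
  3 → 4: 1/10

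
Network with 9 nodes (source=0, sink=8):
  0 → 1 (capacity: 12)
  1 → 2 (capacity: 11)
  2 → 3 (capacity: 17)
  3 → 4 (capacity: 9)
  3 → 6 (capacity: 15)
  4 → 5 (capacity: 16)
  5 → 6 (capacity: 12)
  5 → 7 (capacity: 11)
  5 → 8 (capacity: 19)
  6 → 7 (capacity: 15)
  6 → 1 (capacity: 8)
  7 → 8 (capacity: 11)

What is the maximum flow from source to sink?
Maximum flow = 11

Max flow: 11

Flow assignment:
  0 → 1: 11/12
  1 → 2: 11/11
  2 → 3: 11/17
  3 → 4: 9/9
  3 → 6: 2/15
  4 → 5: 9/16
  5 → 8: 9/19
  6 → 7: 2/15
  7 → 8: 2/11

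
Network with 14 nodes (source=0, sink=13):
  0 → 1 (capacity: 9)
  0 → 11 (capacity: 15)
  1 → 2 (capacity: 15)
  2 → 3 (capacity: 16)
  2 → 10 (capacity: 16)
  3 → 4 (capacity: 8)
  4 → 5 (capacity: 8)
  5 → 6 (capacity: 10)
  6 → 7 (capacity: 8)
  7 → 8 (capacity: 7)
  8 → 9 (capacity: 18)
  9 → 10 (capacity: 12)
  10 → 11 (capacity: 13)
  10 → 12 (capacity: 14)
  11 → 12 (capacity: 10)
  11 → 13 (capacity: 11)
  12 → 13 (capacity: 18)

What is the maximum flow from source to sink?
Maximum flow = 24

Max flow: 24

Flow assignment:
  0 → 1: 9/9
  0 → 11: 15/15
  1 → 2: 9/15
  2 → 10: 9/16
  10 → 11: 6/13
  10 → 12: 3/14
  11 → 12: 10/10
  11 → 13: 11/11
  12 → 13: 13/18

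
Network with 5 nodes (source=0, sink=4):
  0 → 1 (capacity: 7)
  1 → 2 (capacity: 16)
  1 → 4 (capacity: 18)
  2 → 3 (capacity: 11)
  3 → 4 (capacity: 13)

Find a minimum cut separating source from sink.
Min cut value = 7, edges: (0,1)

Min cut value: 7
Partition: S = [0], T = [1, 2, 3, 4]
Cut edges: (0,1)

By max-flow min-cut theorem, max flow = min cut = 7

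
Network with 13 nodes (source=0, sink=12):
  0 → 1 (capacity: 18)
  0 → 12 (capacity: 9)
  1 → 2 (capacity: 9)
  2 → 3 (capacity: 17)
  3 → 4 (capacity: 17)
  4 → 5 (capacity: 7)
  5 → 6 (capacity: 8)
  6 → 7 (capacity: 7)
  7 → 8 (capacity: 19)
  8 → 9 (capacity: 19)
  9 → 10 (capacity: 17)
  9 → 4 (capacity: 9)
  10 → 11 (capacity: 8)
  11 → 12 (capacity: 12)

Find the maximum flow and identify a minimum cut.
Max flow = 16, Min cut edges: (0,12), (6,7)

Maximum flow: 16
Minimum cut: (0,12), (6,7)
Partition: S = [0, 1, 2, 3, 4, 5, 6], T = [7, 8, 9, 10, 11, 12]

Max-flow min-cut theorem verified: both equal 16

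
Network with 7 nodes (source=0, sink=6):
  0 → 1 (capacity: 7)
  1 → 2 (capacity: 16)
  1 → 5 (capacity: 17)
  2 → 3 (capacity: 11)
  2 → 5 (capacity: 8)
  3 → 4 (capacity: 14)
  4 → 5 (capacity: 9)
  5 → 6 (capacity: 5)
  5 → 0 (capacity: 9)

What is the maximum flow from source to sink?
Maximum flow = 5

Max flow: 5

Flow assignment:
  0 → 1: 5/7
  1 → 5: 5/17
  5 → 6: 5/5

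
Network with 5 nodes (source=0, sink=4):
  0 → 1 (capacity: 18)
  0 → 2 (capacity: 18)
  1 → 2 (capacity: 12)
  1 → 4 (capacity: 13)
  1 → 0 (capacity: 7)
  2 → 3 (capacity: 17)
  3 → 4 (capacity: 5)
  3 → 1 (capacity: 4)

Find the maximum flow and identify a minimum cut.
Max flow = 18, Min cut edges: (1,4), (3,4)

Maximum flow: 18
Minimum cut: (1,4), (3,4)
Partition: S = [0, 1, 2, 3], T = [4]

Max-flow min-cut theorem verified: both equal 18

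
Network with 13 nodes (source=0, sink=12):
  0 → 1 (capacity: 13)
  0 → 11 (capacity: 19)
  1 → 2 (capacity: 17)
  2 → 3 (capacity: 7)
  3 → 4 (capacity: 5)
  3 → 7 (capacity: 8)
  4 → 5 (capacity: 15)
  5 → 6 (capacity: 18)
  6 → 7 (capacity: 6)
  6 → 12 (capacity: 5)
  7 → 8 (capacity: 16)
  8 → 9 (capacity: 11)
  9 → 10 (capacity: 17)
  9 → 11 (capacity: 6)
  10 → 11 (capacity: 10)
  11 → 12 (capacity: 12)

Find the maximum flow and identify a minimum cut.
Max flow = 17, Min cut edges: (6,12), (11,12)

Maximum flow: 17
Minimum cut: (6,12), (11,12)
Partition: S = [0, 1, 2, 3, 4, 5, 6, 7, 8, 9, 10, 11], T = [12]

Max-flow min-cut theorem verified: both equal 17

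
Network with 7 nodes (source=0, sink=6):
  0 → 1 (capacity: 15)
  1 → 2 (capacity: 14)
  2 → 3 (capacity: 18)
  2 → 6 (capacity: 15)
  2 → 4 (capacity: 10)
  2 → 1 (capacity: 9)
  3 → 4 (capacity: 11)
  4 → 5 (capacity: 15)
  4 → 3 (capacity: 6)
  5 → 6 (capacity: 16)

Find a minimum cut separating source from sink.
Min cut value = 14, edges: (1,2)

Min cut value: 14
Partition: S = [0, 1], T = [2, 3, 4, 5, 6]
Cut edges: (1,2)

By max-flow min-cut theorem, max flow = min cut = 14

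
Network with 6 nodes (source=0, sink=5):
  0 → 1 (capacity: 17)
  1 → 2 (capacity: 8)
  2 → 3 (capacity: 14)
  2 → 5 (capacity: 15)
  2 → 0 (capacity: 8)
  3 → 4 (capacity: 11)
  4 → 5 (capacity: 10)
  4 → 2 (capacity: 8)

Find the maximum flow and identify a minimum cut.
Max flow = 8, Min cut edges: (1,2)

Maximum flow: 8
Minimum cut: (1,2)
Partition: S = [0, 1], T = [2, 3, 4, 5]

Max-flow min-cut theorem verified: both equal 8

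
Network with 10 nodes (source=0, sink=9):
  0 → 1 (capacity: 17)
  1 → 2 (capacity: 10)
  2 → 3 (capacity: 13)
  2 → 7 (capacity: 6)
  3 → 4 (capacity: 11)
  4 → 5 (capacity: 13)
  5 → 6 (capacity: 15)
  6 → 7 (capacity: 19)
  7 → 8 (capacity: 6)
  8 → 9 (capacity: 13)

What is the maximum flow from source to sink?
Maximum flow = 6

Max flow: 6

Flow assignment:
  0 → 1: 6/17
  1 → 2: 6/10
  2 → 3: 4/13
  2 → 7: 2/6
  3 → 4: 4/11
  4 → 5: 4/13
  5 → 6: 4/15
  6 → 7: 4/19
  7 → 8: 6/6
  8 → 9: 6/13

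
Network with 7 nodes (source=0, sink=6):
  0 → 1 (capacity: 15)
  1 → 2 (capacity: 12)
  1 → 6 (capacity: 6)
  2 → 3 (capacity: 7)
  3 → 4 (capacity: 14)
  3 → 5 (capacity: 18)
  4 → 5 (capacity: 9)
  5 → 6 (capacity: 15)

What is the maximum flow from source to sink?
Maximum flow = 13

Max flow: 13

Flow assignment:
  0 → 1: 13/15
  1 → 2: 7/12
  1 → 6: 6/6
  2 → 3: 7/7
  3 → 5: 7/18
  5 → 6: 7/15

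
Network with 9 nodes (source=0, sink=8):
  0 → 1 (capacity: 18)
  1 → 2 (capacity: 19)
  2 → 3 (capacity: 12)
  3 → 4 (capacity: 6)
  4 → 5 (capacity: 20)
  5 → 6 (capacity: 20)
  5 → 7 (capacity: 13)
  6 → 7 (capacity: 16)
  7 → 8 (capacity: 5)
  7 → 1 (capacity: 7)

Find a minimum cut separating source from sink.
Min cut value = 5, edges: (7,8)

Min cut value: 5
Partition: S = [0, 1, 2, 3, 4, 5, 6, 7], T = [8]
Cut edges: (7,8)

By max-flow min-cut theorem, max flow = min cut = 5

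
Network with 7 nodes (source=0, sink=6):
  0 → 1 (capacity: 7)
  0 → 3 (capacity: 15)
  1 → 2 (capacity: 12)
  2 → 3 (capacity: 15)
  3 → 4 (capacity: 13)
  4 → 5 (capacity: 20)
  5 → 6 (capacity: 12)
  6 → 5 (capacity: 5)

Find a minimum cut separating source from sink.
Min cut value = 12, edges: (5,6)

Min cut value: 12
Partition: S = [0, 1, 2, 3, 4, 5], T = [6]
Cut edges: (5,6)

By max-flow min-cut theorem, max flow = min cut = 12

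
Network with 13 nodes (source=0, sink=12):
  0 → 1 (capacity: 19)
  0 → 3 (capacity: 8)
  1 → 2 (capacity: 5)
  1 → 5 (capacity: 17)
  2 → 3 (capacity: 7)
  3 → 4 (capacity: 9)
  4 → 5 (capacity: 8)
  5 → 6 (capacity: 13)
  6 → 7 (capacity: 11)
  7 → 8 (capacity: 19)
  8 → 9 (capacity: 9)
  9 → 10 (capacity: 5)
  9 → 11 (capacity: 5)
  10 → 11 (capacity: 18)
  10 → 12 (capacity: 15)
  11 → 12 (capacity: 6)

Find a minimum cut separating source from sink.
Min cut value = 9, edges: (8,9)

Min cut value: 9
Partition: S = [0, 1, 2, 3, 4, 5, 6, 7, 8], T = [9, 10, 11, 12]
Cut edges: (8,9)

By max-flow min-cut theorem, max flow = min cut = 9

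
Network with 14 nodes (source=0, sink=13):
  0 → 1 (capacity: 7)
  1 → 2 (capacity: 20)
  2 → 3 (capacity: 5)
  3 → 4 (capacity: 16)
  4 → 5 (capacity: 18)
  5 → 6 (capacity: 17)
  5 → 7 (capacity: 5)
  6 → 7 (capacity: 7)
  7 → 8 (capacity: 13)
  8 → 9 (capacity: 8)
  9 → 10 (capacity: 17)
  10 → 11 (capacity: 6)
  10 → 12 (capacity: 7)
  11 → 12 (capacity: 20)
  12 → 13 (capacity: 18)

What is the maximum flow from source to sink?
Maximum flow = 5

Max flow: 5

Flow assignment:
  0 → 1: 5/7
  1 → 2: 5/20
  2 → 3: 5/5
  3 → 4: 5/16
  4 → 5: 5/18
  5 → 7: 5/5
  7 → 8: 5/13
  8 → 9: 5/8
  9 → 10: 5/17
  10 → 12: 5/7
  12 → 13: 5/18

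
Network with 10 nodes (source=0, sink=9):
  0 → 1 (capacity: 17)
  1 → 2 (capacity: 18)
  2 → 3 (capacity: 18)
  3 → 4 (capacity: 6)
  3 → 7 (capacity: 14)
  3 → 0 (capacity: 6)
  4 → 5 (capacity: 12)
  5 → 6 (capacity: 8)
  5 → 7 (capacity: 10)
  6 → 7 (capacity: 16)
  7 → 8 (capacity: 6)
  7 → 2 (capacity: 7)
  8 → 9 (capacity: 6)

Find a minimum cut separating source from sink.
Min cut value = 6, edges: (8,9)

Min cut value: 6
Partition: S = [0, 1, 2, 3, 4, 5, 6, 7, 8], T = [9]
Cut edges: (8,9)

By max-flow min-cut theorem, max flow = min cut = 6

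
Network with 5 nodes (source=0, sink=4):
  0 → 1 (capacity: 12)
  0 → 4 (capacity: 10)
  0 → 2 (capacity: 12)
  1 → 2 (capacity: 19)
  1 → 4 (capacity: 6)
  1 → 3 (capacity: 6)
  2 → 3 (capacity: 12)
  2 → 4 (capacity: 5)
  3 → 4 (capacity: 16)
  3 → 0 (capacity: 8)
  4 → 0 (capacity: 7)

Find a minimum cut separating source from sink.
Min cut value = 34, edges: (0,1), (0,4), (0,2)

Min cut value: 34
Partition: S = [0], T = [1, 2, 3, 4]
Cut edges: (0,1), (0,4), (0,2)

By max-flow min-cut theorem, max flow = min cut = 34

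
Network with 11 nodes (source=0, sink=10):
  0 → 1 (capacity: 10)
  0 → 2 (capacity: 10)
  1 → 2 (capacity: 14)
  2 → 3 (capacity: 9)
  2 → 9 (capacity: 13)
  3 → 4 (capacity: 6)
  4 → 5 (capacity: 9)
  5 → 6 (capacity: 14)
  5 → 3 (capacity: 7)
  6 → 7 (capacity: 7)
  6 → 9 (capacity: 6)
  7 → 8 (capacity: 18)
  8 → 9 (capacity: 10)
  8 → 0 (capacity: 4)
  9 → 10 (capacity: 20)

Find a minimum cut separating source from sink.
Min cut value = 19, edges: (2,9), (3,4)

Min cut value: 19
Partition: S = [0, 1, 2, 3], T = [4, 5, 6, 7, 8, 9, 10]
Cut edges: (2,9), (3,4)

By max-flow min-cut theorem, max flow = min cut = 19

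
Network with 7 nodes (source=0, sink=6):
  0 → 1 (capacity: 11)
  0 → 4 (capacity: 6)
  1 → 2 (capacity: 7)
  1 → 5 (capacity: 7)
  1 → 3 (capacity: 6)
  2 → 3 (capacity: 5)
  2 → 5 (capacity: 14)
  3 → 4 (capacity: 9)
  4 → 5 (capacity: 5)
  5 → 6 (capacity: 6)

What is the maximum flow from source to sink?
Maximum flow = 6

Max flow: 6

Flow assignment:
  0 → 1: 1/11
  0 → 4: 5/6
  1 → 5: 1/7
  4 → 5: 5/5
  5 → 6: 6/6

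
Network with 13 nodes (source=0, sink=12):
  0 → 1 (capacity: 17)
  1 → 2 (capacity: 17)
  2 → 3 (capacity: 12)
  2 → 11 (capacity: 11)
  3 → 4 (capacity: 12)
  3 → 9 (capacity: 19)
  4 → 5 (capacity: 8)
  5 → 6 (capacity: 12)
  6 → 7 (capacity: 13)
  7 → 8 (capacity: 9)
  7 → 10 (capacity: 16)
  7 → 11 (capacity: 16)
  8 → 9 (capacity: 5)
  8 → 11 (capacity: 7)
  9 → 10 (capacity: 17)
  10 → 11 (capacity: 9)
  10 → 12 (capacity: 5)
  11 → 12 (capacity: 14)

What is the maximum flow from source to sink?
Maximum flow = 17

Max flow: 17

Flow assignment:
  0 → 1: 17/17
  1 → 2: 17/17
  2 → 3: 6/12
  2 → 11: 11/11
  3 → 9: 6/19
  9 → 10: 6/17
  10 → 11: 1/9
  10 → 12: 5/5
  11 → 12: 12/14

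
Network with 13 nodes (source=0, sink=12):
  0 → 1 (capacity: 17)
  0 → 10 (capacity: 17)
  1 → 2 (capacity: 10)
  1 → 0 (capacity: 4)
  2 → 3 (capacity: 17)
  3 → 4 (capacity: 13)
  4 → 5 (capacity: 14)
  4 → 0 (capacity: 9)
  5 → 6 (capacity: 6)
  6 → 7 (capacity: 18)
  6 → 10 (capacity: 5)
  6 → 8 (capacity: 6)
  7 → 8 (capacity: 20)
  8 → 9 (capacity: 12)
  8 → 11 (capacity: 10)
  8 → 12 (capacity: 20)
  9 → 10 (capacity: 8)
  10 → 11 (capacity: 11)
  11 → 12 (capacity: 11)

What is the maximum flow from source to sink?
Maximum flow = 17

Max flow: 17

Flow assignment:
  0 → 1: 10/17
  0 → 10: 11/17
  1 → 2: 10/10
  2 → 3: 10/17
  3 → 4: 10/13
  4 → 5: 6/14
  4 → 0: 4/9
  5 → 6: 6/6
  6 → 8: 6/6
  8 → 12: 6/20
  10 → 11: 11/11
  11 → 12: 11/11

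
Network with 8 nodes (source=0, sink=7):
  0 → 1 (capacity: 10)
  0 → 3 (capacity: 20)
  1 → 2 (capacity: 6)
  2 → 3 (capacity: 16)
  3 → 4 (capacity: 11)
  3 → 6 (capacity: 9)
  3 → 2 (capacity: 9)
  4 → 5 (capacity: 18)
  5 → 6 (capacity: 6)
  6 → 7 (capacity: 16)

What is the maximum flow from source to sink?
Maximum flow = 15

Max flow: 15

Flow assignment:
  0 → 1: 6/10
  0 → 3: 9/20
  1 → 2: 6/6
  2 → 3: 6/16
  3 → 4: 6/11
  3 → 6: 9/9
  4 → 5: 6/18
  5 → 6: 6/6
  6 → 7: 15/16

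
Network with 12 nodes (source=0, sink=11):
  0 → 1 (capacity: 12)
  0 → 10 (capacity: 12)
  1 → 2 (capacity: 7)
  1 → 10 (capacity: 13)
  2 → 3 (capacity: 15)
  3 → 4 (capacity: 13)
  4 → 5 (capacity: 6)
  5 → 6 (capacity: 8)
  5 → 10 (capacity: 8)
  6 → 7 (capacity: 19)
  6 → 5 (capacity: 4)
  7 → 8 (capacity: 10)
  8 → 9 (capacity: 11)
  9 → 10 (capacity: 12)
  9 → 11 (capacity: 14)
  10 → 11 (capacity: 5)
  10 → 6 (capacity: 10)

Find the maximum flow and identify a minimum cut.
Max flow = 15, Min cut edges: (7,8), (10,11)

Maximum flow: 15
Minimum cut: (7,8), (10,11)
Partition: S = [0, 1, 2, 3, 4, 5, 6, 7, 10], T = [8, 9, 11]

Max-flow min-cut theorem verified: both equal 15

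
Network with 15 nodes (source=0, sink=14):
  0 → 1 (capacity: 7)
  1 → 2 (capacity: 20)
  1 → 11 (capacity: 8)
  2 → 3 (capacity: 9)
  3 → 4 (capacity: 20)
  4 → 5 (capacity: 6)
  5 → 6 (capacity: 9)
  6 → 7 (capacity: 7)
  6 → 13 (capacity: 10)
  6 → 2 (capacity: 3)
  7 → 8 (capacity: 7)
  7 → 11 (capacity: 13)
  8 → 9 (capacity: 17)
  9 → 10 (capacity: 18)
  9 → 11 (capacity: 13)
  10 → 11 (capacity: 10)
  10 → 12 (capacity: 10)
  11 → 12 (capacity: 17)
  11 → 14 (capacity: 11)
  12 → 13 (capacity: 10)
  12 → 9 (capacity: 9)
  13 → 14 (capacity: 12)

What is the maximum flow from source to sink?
Maximum flow = 7

Max flow: 7

Flow assignment:
  0 → 1: 7/7
  1 → 11: 7/8
  11 → 14: 7/11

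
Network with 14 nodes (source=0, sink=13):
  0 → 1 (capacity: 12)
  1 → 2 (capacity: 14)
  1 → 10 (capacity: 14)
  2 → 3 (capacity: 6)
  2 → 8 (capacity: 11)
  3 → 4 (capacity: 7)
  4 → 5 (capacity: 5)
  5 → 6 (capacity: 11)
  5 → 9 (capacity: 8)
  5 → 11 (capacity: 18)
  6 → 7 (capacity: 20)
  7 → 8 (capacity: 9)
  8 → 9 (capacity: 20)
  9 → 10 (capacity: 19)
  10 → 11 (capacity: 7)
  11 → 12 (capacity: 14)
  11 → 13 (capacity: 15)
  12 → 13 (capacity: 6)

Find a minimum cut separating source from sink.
Min cut value = 12, edges: (4,5), (10,11)

Min cut value: 12
Partition: S = [0, 1, 2, 3, 4, 6, 7, 8, 9, 10], T = [5, 11, 12, 13]
Cut edges: (4,5), (10,11)

By max-flow min-cut theorem, max flow = min cut = 12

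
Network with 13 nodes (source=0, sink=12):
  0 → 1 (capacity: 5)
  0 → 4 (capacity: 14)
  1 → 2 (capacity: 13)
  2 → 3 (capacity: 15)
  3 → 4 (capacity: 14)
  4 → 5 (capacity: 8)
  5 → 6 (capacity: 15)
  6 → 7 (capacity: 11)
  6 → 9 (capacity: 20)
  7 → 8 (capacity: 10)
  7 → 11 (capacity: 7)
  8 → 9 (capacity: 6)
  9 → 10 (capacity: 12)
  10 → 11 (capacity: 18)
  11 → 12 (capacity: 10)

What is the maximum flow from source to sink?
Maximum flow = 8

Max flow: 8

Flow assignment:
  0 → 1: 5/5
  0 → 4: 3/14
  1 → 2: 5/13
  2 → 3: 5/15
  3 → 4: 5/14
  4 → 5: 8/8
  5 → 6: 8/15
  6 → 7: 7/11
  6 → 9: 1/20
  7 → 11: 7/7
  9 → 10: 1/12
  10 → 11: 1/18
  11 → 12: 8/10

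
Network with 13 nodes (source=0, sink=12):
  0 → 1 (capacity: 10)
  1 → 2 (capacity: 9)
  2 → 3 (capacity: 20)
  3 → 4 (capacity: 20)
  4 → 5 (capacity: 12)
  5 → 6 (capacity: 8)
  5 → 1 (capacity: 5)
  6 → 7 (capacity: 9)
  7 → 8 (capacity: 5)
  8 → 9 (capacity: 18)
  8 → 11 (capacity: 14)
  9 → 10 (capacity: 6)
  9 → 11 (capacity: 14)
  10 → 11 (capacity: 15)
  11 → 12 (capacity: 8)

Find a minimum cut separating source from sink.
Min cut value = 5, edges: (7,8)

Min cut value: 5
Partition: S = [0, 1, 2, 3, 4, 5, 6, 7], T = [8, 9, 10, 11, 12]
Cut edges: (7,8)

By max-flow min-cut theorem, max flow = min cut = 5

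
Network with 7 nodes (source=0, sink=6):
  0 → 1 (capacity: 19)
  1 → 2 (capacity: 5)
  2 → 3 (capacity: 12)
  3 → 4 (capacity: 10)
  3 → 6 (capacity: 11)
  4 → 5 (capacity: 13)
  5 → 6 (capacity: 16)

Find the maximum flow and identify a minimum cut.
Max flow = 5, Min cut edges: (1,2)

Maximum flow: 5
Minimum cut: (1,2)
Partition: S = [0, 1], T = [2, 3, 4, 5, 6]

Max-flow min-cut theorem verified: both equal 5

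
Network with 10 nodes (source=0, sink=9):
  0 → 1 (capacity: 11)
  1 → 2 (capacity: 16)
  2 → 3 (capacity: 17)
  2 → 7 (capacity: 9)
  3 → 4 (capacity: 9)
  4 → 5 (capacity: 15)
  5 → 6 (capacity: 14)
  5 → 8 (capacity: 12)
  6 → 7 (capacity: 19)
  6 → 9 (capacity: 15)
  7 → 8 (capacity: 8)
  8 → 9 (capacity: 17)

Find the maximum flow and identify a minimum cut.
Max flow = 11, Min cut edges: (0,1)

Maximum flow: 11
Minimum cut: (0,1)
Partition: S = [0], T = [1, 2, 3, 4, 5, 6, 7, 8, 9]

Max-flow min-cut theorem verified: both equal 11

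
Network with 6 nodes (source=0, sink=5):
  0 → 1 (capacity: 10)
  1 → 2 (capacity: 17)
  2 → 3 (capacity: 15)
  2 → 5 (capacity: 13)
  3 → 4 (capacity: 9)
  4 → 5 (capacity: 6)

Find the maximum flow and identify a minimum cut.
Max flow = 10, Min cut edges: (0,1)

Maximum flow: 10
Minimum cut: (0,1)
Partition: S = [0], T = [1, 2, 3, 4, 5]

Max-flow min-cut theorem verified: both equal 10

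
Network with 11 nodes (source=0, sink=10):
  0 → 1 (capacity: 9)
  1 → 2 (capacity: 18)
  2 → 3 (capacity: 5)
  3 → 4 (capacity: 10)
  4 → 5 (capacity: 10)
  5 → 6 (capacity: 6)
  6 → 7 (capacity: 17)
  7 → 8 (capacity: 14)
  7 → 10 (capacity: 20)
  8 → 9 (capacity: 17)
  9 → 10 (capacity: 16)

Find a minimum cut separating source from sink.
Min cut value = 5, edges: (2,3)

Min cut value: 5
Partition: S = [0, 1, 2], T = [3, 4, 5, 6, 7, 8, 9, 10]
Cut edges: (2,3)

By max-flow min-cut theorem, max flow = min cut = 5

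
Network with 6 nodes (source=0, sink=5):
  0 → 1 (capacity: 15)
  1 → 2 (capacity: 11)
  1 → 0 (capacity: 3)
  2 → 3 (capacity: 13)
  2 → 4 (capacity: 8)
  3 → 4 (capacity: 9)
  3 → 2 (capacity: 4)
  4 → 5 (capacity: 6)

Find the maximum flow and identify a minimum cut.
Max flow = 6, Min cut edges: (4,5)

Maximum flow: 6
Minimum cut: (4,5)
Partition: S = [0, 1, 2, 3, 4], T = [5]

Max-flow min-cut theorem verified: both equal 6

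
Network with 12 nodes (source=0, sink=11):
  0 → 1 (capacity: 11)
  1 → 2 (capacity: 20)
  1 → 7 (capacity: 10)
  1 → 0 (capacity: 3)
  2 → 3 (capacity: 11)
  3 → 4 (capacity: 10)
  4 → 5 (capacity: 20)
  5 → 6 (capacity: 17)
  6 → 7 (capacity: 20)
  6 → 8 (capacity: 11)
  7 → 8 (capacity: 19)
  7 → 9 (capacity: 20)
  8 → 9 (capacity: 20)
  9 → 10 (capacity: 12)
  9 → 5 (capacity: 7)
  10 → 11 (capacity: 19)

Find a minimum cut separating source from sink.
Min cut value = 11, edges: (0,1)

Min cut value: 11
Partition: S = [0], T = [1, 2, 3, 4, 5, 6, 7, 8, 9, 10, 11]
Cut edges: (0,1)

By max-flow min-cut theorem, max flow = min cut = 11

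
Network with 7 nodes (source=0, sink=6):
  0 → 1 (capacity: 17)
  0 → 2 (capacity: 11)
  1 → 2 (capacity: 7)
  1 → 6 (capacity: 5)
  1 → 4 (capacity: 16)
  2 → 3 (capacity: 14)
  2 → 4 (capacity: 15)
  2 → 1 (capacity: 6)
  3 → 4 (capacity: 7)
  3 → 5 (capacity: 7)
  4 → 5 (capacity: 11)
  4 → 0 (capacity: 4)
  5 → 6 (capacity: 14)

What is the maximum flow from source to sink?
Maximum flow = 19

Max flow: 19

Flow assignment:
  0 → 1: 17/17
  0 → 2: 6/11
  1 → 2: 1/7
  1 → 6: 5/5
  1 → 4: 11/16
  2 → 3: 7/14
  3 → 5: 7/7
  4 → 5: 7/11
  4 → 0: 4/4
  5 → 6: 14/14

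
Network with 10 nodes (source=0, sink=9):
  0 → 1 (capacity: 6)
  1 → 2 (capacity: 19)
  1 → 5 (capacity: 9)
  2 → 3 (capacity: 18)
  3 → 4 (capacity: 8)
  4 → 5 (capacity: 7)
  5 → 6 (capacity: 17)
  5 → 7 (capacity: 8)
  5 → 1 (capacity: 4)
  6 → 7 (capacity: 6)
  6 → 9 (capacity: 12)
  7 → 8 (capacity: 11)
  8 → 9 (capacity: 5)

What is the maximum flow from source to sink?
Maximum flow = 6

Max flow: 6

Flow assignment:
  0 → 1: 6/6
  1 → 5: 6/9
  5 → 6: 6/17
  6 → 9: 6/12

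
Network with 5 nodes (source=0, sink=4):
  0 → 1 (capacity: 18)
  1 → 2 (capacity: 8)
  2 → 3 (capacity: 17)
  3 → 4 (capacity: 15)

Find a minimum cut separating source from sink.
Min cut value = 8, edges: (1,2)

Min cut value: 8
Partition: S = [0, 1], T = [2, 3, 4]
Cut edges: (1,2)

By max-flow min-cut theorem, max flow = min cut = 8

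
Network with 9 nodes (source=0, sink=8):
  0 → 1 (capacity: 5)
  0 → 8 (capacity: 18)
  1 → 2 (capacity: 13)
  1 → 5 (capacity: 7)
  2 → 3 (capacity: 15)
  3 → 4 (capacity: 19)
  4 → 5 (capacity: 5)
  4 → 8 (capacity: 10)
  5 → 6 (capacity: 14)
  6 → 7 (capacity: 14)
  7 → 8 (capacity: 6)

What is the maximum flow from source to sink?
Maximum flow = 23

Max flow: 23

Flow assignment:
  0 → 1: 5/5
  0 → 8: 18/18
  1 → 2: 5/13
  2 → 3: 5/15
  3 → 4: 5/19
  4 → 8: 5/10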